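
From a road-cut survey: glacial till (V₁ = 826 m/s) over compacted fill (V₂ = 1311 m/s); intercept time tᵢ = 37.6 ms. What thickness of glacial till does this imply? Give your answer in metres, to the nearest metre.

20 m

θ_c = arcsin(826/1311) = 39.05°; cos θ_c = 0.7766.
tᵢ = 2h cos θ_c/V₁ ⇒ h = tᵢ·V₁/(2 cos θ_c) = 0.0376·826/(2·0.7766) = 20.00 m.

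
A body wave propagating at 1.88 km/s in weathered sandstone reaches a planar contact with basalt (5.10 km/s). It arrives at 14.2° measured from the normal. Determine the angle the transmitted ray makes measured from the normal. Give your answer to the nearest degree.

sin θ₁/V₁ = sin θ₂/V₂ ⇒ sin θ₂ = 5.10·sin 14.2°/1.88 = 5.10·0.2453/1.88 = 0.6655.
θ₂ = arcsin 0.6655 = 41.72° from the normal.

42°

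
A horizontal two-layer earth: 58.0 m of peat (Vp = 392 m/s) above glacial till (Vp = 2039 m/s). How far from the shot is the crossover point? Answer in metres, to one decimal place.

140.9 m

θ_c = arcsin(392/2039) = 11.08°, so cos θ_c = 0.9813 and tᵢ = 2h cos θ_c/V₁ = 0.2904 s.
At crossover x/V₁ = x/V₂ + tᵢ ⇒ x = tᵢ/(1/V₁ − 1/V₂) = 0.29040/(2.5510e-03 − 4.9044e-04) = 140.93 m.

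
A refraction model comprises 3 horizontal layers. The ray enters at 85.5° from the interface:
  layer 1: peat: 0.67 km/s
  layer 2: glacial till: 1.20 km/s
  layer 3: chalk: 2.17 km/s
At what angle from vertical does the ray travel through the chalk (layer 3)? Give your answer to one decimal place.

14.7°

From the normal: θ₁ = 90° − 85.5° = 4.5°.
Snell's law across each interface conserves sin θ / V, so sin θ_3 = V_3·sin θ₁/V₁.
sin θ_3 = 2.17 × sin 4.5° / 0.67 = 0.2541.
θ_3 = arcsin 0.2541 = 14.72°.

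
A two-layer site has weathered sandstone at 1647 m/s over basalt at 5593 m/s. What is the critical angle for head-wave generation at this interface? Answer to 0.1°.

17.1°

At critical incidence the refracted ray runs along the interface (θ₂ = 90°), so sin θ_c = V₁/V₂.
θ_c = arcsin(1647/5593) = arcsin 0.2945 = 17.13°.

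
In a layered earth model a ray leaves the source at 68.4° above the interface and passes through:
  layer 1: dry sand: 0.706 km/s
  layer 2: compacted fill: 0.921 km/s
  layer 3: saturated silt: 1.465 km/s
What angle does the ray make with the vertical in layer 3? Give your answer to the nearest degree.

50°

From the normal: θ₁ = 90° − 68.4° = 21.6°.
Ray parameter p = sin 21.6° / 0.706 = 5.2142e-01 s/km.
sin θ_3 = p·V_3 = 5.2142e-01 × 1.465 = 0.7639.
θ_3 = arcsin 0.7639 = 49.81°.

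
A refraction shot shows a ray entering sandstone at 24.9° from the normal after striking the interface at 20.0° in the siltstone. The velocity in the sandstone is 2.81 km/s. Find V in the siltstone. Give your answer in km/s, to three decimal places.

Snell's law: sin 20.0°/V₁ = sin 24.9°/V₂.
V₁ = V₂·sin 20.0°/sin 24.9° = 2.81 × 0.8123 = 2.283 km/s.

2.283 km/s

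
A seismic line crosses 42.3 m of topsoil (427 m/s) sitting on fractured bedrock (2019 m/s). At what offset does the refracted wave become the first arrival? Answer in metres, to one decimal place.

104.9 m

x_cross = 2h·√((V₂+V₁)/(V₂−V₁)).
(V₂+V₁)/(V₂−V₁) = (2019+427)/(2019−427) = 1.5364; √ = 1.2395.
x_cross = 2·42.3·1.2395 = 104.86 m.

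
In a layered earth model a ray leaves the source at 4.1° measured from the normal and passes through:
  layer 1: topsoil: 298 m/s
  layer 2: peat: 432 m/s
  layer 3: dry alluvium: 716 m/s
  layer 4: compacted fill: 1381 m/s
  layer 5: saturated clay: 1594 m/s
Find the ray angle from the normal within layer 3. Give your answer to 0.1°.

Ray parameter p = sin 4.1° / 298 = 2.3992e-04 s/m.
sin θ_3 = p·V_3 = 2.3992e-04 × 716 = 0.1718.
θ_3 = 9.89° from the vertical.

9.9°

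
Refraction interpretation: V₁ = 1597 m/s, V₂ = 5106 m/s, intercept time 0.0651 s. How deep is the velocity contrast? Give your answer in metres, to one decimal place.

θ_c = arcsin(1597/5106) = 18.23°; cos θ_c = 0.9498.
tᵢ = 2h cos θ_c/V₁ ⇒ h = tᵢ·V₁/(2 cos θ_c) = 0.0651·1597/(2·0.9498) = 54.73 m.

54.7 m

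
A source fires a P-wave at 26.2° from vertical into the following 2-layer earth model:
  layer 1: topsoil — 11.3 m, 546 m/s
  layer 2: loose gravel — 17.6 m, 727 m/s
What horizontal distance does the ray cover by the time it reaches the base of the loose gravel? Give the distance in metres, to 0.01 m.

18.35 m

Apply Snell's law at each interface; in layer i the horizontal offset is hᵢ·tan θᵢ.
Layer 1: θ = 26.20°; offset = 11.3·tan 26.20° = 5.5603 m.
Layer 2: sin θ = 727·sin 26.2°/546 = 0.5879, θ = 36.01°; offset = 17.6·tan 36.01° = 12.7898 m.
Σ offsets = 18.3501 m.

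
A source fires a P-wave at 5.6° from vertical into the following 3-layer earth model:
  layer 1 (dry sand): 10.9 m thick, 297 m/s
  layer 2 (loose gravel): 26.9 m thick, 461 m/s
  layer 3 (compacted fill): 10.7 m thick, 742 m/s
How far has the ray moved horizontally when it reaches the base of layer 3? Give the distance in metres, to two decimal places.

7.88 m

Apply Snell's law at each interface; in layer i the horizontal offset is hᵢ·tan θᵢ.
Layer 1: θ = 5.60°; offset = 10.9·tan 5.60° = 1.0688 m.
Layer 2: sin θ = 461·sin 5.6°/297 = 0.1515, θ = 8.71°; offset = 26.9·tan 8.71° = 4.1220 m.
Layer 3: sin θ = 742·sin 5.6°/297 = 0.2438, θ = 14.11°; offset = 10.7·tan 14.11° = 2.6897 m.
Σ offsets = 7.8805 m.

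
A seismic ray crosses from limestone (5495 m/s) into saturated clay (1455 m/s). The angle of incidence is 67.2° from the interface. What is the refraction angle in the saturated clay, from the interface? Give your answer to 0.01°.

Convert to the normal: θ₁ = 90° − 67.2° = 22.8°.
Snell's law: sin θ₂ = (V₂/V₁)·sin θ₁ = (1455/5495)·sin 22.8° = 0.1026.
θ₂ = arcsin 0.1026 = 5.89° from the normal.
From the interface: 90° − 5.89° = 84.11°.

84.11°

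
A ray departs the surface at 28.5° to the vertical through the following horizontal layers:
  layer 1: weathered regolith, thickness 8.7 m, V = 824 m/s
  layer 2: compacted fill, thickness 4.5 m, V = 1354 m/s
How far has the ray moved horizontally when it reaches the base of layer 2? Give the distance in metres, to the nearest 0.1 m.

Ray parameter p = sin 28.5° / 824 m/s = 5.7908e-04 s/m.
Layer 1: θ = 28.50°; offset = 8.7·tan 28.50° = 4.724 m.
Layer 2: sin θ = p·1354 = 0.7841 → θ = 51.63°; offset = 4.5·tan 51.63° = 5.685 m.
Summing the layer offsets gives 10.408 m.

10.4 m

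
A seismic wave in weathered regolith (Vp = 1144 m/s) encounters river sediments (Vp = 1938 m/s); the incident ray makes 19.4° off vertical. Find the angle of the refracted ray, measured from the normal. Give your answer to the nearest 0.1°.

34.2°

sin θ₁/V₁ = sin θ₂/V₂ ⇒ sin θ₂ = 1938·sin 19.4°/1144 = 1938·0.3322/1144 = 0.5627.
θ₂ = arcsin 0.5627 = 34.24° from the normal.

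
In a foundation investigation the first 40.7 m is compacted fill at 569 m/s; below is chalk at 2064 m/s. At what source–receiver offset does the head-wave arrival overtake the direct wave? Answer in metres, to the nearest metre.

108 m

x_cross = 2h·√((V₂+V₁)/(V₂−V₁)).
(V₂+V₁)/(V₂−V₁) = (2064+569)/(2064−569) = 1.7612; √ = 1.3271.
x_cross = 2·40.7·1.3271 = 108.03 m.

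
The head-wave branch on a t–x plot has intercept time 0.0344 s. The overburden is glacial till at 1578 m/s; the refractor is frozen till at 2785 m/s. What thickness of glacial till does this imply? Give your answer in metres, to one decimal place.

32.9 m

θ_c = arcsin(1578/2785) = 34.51°; cos θ_c = 0.8240.
tᵢ = 2h cos θ_c/V₁ ⇒ h = tᵢ·V₁/(2 cos θ_c) = 0.0344·1578/(2·0.8240) = 32.94 m.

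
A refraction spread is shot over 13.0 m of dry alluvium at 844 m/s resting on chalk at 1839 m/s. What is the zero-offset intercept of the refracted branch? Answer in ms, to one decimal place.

27.4 ms

θ_c = arcsin(V₁/V₂) = arcsin(844/1839) = 27.32°; cos θ_c = 0.8885.
tᵢ = 2h·cos θ_c / V₁ = 2·13.0·0.8885 / 844 = 0.02737 s.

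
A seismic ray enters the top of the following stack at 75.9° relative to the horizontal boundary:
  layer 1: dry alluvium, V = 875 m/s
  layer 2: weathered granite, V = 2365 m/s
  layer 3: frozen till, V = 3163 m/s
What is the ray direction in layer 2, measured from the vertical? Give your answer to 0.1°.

41.2°

From the normal: θ₁ = 90° − 75.9° = 14.1°.
Ray parameter p = sin 14.1° / 875 = 2.7842e-04 s/m.
sin θ_2 = p·V_2 = 2.7842e-04 × 2365 = 0.6585.
θ_2 = arcsin 0.6585 = 41.18°.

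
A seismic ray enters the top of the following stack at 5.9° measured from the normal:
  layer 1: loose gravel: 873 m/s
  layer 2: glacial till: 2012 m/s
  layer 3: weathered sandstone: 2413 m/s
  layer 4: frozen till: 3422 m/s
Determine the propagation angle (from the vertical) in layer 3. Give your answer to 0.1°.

Ray parameter p = sin 5.9° / 873 = 1.1775e-04 s/m.
sin θ_3 = p·V_3 = 1.1775e-04 × 2413 = 0.2841.
θ_3 = 16.51° from the vertical.

16.5°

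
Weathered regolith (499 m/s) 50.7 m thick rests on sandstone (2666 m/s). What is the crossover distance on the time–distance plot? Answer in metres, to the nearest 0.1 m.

122.5 m

x_cross = 2h·√((V₂+V₁)/(V₂−V₁)).
(V₂+V₁)/(V₂−V₁) = (2666+499)/(2666−499) = 1.4605; √ = 1.2085.
x_cross = 2·50.7·1.2085 = 122.54 m.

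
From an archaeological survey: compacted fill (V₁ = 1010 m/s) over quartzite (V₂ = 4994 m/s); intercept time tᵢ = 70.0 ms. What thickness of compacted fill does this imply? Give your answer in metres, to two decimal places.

36.10 m

θ_c = arcsin(1010/4994) = 11.67°; cos θ_c = 0.9793.
tᵢ = 2h cos θ_c/V₁ ⇒ h = tᵢ·V₁/(2 cos θ_c) = 0.07·1010/(2·0.9793) = 36.10 m.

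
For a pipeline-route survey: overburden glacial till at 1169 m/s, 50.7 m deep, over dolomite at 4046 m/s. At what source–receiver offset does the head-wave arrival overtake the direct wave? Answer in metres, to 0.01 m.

136.52 m

θ_c = arcsin(1169/4046) = 16.79°, so cos θ_c = 0.9574 and tᵢ = 2h cos θ_c/V₁ = 0.0830 s.
At crossover x/V₁ = x/V₂ + tᵢ ⇒ x = tᵢ/(1/V₁ − 1/V₂) = 0.08304/(8.5543e-04 − 2.4716e-04) = 136.52 m.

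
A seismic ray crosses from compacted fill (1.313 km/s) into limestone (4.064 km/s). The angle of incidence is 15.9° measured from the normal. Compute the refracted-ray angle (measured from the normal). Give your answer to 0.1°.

58.0°

sin θ₁/V₁ = sin θ₂/V₂ ⇒ sin θ₂ = 4.064·sin 15.9°/1.313 = 4.064·0.2740/1.313 = 0.8480.
θ₂ = sin⁻¹(0.8480) = 57.99° (from vertical).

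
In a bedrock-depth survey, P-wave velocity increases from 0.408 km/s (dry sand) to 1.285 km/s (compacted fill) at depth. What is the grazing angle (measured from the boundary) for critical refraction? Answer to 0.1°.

71.5°

Critical incidence: sin θ_c = V₁/V₂ = 0.408/1.285 = 0.3175.
θ_c = arcsin 0.3175 = 18.51°.
Measured from the interface: 90° − 18.51° = 71.49°.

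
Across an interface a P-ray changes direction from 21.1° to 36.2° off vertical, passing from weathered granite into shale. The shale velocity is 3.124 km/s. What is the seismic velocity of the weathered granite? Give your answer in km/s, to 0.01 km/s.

1.90 km/s

sin 21.1° = 0.3600; sin 36.2° = 0.5906.
V₁ = V₂·(sin θ₁/sin θ₂) = 3.124·(0.3600/0.5906) = 1.90 km/s.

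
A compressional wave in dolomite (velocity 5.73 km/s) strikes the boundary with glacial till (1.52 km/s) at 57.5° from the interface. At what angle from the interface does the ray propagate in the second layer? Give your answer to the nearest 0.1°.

Convert to the normal: θ₁ = 90° − 57.5° = 32.5°.
sin θ₁/V₁ = sin θ₂/V₂ ⇒ sin θ₂ = 1.52·sin 32.5°/5.73 = 1.52·0.5373/5.73 = 0.1425.
θ₂ = sin⁻¹(0.1425) = 8.19° (from vertical).
From the interface: 90° − 8.19° = 81.81°.

81.8°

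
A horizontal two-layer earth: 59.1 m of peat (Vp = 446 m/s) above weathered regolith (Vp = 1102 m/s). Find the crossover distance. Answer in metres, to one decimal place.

181.6 m

θ_c = arcsin(446/1102) = 23.87°, so cos θ_c = 0.9144 and tᵢ = 2h cos θ_c/V₁ = 0.2423 s.
At crossover x/V₁ = x/V₂ + tᵢ ⇒ x = tᵢ/(1/V₁ − 1/V₂) = 0.24235/(2.2422e-03 − 9.0744e-04) = 181.57 m.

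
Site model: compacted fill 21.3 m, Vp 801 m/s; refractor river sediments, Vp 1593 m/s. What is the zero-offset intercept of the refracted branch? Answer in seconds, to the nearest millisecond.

tᵢ = 2h·√(V₂²−V₁²)/(V₁V₂).
√(V₂²−V₁²) = √(1593²−801²) = 1377.0 m/s.
tᵢ = 2·21.3·1377.0/(801·1593) = 0.04597 s.

0.046 s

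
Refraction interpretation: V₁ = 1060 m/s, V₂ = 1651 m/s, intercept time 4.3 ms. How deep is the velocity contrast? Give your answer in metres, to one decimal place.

3.0 m

h = tᵢ·V₁·V₂ / (2·√(V₂²−V₁²)).
√(V₂²−V₁²) = √(1651² − 1060²) = 1265.8 m/s.
h = 0.0043 s × 1060 × 1651 / (2 × 1265.8) = 2.97 m.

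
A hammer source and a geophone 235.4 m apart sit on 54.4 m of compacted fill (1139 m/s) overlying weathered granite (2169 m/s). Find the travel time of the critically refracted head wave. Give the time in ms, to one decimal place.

189.8 ms

θ_c = arcsin(V₁/V₂) = arcsin(1139/2169) = 31.68°, cos θ_c = 0.8510.
Intercept time tᵢ = 2h cos θ_c / V₁ = 2·54.4·0.8510/1139 = 0.08129 s.
t = x/V₂ + tᵢ = 235.4/2169 + 0.08129 = 0.18982 s.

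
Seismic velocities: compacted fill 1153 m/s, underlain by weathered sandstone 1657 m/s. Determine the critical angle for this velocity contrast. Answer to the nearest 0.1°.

At critical incidence the refracted ray runs along the interface (θ₂ = 90°), so sin θ_c = V₁/V₂.
θ_c = arcsin(1153/1657) = arcsin 0.6958 = 44.09°.

44.1°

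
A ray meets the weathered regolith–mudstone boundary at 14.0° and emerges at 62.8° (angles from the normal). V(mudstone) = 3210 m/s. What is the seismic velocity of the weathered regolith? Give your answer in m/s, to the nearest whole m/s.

sin 14.0° = 0.2419; sin 62.8° = 0.8894.
V₁ = V₂·(sin θ₁/sin θ₂) = 3210·(0.2419/0.8894) = 873.12 m/s.

873 m/s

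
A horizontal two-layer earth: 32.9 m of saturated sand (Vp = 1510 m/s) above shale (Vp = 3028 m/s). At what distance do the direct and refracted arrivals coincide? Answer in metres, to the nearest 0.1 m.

x_cross = 2h·√((V₂+V₁)/(V₂−V₁)).
(V₂+V₁)/(V₂−V₁) = (3028+1510)/(3028−1510) = 2.9895; √ = 1.7290.
x_cross = 2·32.9·1.7290 = 113.77 m.

113.8 m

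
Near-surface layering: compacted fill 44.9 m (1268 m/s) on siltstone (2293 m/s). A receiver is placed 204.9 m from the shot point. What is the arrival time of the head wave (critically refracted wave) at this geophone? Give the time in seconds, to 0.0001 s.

0.1484 s

t = x/V₂ + 2h·√(V₂²−V₁²)/(V₁V₂).
√(V₂²−V₁²) = √(2293²−1268²) = 1910.5 m/s; delay term = 2·44.9·1910.5/(1268·2293) = 0.05901 s.
t = 204.9/2293 + 0.05901 = 0.14837 s.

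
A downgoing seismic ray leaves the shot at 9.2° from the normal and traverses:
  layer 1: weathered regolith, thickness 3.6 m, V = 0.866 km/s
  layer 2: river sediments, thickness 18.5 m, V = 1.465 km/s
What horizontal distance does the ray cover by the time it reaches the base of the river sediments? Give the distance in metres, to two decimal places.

5.78 m

p = sin θ₁/V₁ = sin 9.2°/0.866 = 1.8462e-01 s/km is conserved through the stack.
Layer 1: θ = 9.20°; offset = 3.6·tan 9.20° = 0.5831 m.
Layer 2: sin θ = p·1.465 = 0.2705 → θ = 15.69°; offset = 18.5·tan 15.69° = 5.1974 m.
Σ offsets = 5.7805 m.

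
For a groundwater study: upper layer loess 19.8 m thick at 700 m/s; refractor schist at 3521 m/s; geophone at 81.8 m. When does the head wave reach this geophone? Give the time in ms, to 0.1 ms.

78.7 ms

θ_c = arcsin(V₁/V₂) = arcsin(700/3521) = 11.47°, cos θ_c = 0.9800.
Intercept time tᵢ = 2h cos θ_c / V₁ = 2·19.8·0.9800/700 = 0.05544 s.
t = x/V₂ + tᵢ = 81.8/3521 + 0.05544 = 0.07867 s.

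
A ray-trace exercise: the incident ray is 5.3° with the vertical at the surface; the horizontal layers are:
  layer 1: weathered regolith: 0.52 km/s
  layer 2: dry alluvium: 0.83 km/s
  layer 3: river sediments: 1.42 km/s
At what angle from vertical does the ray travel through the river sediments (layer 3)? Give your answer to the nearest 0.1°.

Snell's law across each interface conserves sin θ / V, so sin θ_3 = V_3·sin θ₁/V₁.
sin θ_3 = 1.42 × sin 5.3° / 0.52 = 0.2522.
θ_3 = arcsin 0.2522 = 14.61°.

14.6°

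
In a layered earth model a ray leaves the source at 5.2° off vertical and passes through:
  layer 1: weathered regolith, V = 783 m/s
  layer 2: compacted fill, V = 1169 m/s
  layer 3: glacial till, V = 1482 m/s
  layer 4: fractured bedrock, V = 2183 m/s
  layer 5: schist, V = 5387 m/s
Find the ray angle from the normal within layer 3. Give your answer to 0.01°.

9.88°

Ray parameter p = sin 5.2° / 783 = 1.1575e-04 s/m.
sin θ_3 = p·V_3 = 1.1575e-04 × 1482 = 0.1715.
θ_3 = 9.88° from the vertical.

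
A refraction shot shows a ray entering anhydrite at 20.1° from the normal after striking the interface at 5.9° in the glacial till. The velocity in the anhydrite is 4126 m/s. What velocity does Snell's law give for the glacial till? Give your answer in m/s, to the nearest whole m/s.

1234 m/s

Snell's law: sin 5.9°/V₁ = sin 20.1°/V₂.
V₁ = V₂·sin 5.9°/sin 20.1° = 4126 × 0.2991 = 1234.13 m/s.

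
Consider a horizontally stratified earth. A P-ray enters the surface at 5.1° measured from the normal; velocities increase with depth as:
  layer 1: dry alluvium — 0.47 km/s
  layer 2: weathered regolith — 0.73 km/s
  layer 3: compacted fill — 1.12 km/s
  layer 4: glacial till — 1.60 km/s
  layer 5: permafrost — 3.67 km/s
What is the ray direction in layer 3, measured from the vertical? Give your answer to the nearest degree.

12°

Snell's law across each interface conserves sin θ / V, so sin θ_3 = V_3·sin θ₁/V₁.
sin θ_3 = 1.12 × sin 5.1° / 0.47 = 0.2118.
θ_3 = arcsin 0.2118 = 12.23°.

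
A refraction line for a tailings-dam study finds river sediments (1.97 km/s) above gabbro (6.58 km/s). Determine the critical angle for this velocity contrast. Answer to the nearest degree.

17°

At critical incidence the refracted ray runs along the interface (θ₂ = 90°), so sin θ_c = V₁/V₂.
θ_c = arcsin(1.97/6.58) = arcsin 0.2994 = 17.42°.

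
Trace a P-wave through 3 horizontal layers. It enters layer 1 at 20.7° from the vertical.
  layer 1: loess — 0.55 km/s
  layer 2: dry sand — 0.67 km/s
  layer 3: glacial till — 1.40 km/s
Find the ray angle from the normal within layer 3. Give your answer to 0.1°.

Ray parameter p = sin 20.7° / 0.55 = 6.4268e-01 s/km.
sin θ_3 = p·V_3 = 6.4268e-01 × 1.40 = 0.8998.
θ_3 = arcsin 0.8998 = 64.13°.

64.1°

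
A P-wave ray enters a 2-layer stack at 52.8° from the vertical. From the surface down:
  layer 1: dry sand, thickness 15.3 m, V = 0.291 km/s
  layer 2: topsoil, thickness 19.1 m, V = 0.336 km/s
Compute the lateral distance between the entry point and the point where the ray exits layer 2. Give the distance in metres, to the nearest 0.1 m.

Apply Snell's law at each interface; in layer i the horizontal offset is hᵢ·tan θᵢ.
Layer 1: θ = 52.80°; offset = 15.3·tan 52.80° = 20.157 m.
Layer 2: sin θ = 0.336·sin 52.8°/0.291 = 0.9197, θ = 66.88°; offset = 19.1·tan 66.88° = 44.742 m.
Total horizontal offset = 64.899 m.

64.9 m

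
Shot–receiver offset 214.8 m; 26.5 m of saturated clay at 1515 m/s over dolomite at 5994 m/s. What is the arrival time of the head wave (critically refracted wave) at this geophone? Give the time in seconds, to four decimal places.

0.0697 s

t = x/V₂ + 2h·√(V₂²−V₁²)/(V₁V₂).
√(V₂²−V₁²) = √(5994²−1515²) = 5799.4 m/s; delay term = 2·26.5·5799.4/(1515·5994) = 0.03385 s.
t = 214.8/5994 + 0.03385 = 0.06968 s.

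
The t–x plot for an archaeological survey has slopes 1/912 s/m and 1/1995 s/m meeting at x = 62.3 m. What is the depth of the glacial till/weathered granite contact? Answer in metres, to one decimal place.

19.0 m

x_cross = 2h·√((V₂+V₁)/(V₂−V₁)) → h = x_cross / (2·√((V₂+V₁)/(V₂−V₁))).
√((V₂+V₁)/(V₂−V₁)) = √((1995+912)/(1995−912)) = 1.6384.
h = 62.3 / (2·1.6384) = 19.01 m.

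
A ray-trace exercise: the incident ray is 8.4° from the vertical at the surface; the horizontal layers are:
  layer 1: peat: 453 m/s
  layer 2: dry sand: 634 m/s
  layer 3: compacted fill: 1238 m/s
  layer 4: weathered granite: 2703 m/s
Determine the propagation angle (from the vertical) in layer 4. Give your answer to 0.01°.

Snell's law across each interface conserves sin θ / V, so sin θ_4 = V_4·sin θ₁/V₁.
sin θ_4 = 2703 × sin 8.4° / 453 = 0.8717.
θ_4 = 60.65° from the vertical.

60.65°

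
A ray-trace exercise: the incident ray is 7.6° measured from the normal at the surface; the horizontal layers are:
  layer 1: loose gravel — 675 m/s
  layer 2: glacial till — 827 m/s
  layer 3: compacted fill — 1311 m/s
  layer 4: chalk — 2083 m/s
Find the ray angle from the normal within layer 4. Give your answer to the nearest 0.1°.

24.1°

Snell's law across each interface conserves sin θ / V, so sin θ_4 = V_4·sin θ₁/V₁.
sin θ_4 = 2083 × sin 7.6° / 675 = 0.4081.
θ_4 = 24.09° from the vertical.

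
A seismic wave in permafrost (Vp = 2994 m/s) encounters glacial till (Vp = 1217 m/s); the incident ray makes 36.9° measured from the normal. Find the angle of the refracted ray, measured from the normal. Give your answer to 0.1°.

14.1°

Snell's law: sin θ₂ = (V₂/V₁)·sin θ₁ = (1217/2994)·sin 36.9° = 0.2441.
θ₂ = sin⁻¹(0.2441) = 14.13° (from vertical).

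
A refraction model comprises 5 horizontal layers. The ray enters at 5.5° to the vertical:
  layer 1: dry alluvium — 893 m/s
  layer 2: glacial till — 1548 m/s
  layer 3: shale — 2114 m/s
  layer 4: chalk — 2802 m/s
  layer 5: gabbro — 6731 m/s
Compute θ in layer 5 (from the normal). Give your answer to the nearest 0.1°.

46.3°

Ray parameter p = sin 5.5° / 893 = 1.0733e-04 s/m.
sin θ_5 = p·V_5 = 1.0733e-04 × 6731 = 0.7224.
θ_5 = 46.26° from the vertical.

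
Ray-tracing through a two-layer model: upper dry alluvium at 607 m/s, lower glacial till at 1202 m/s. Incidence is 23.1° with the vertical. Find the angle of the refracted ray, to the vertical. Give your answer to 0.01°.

sin θ₁/V₁ = sin θ₂/V₂ ⇒ sin θ₂ = 1202·sin 23.1°/607 = 1202·0.3923/607 = 0.7769.
θ₂ = sin⁻¹(0.7769) = 50.98° (from vertical).

50.98°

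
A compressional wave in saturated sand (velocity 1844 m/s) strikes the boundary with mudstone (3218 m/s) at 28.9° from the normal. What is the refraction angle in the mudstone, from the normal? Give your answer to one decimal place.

sin θ₁/V₁ = sin θ₂/V₂ ⇒ sin θ₂ = 3218·sin 28.9°/1844 = 3218·0.4833/1844 = 0.8434.
θ₂ = sin⁻¹(0.8434) = 57.50° (from vertical).

57.5°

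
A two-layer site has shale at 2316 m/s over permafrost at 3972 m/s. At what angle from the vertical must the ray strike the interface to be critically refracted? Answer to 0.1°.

At critical incidence the refracted ray runs along the interface (θ₂ = 90°), so sin θ_c = V₁/V₂.
θ_c = arcsin(2316/3972) = arcsin 0.5831 = 35.67°.

35.7°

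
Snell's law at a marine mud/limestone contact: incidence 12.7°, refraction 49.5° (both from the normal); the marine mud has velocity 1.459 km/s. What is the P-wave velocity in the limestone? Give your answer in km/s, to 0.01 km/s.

sin 12.7° = 0.2198; sin 49.5° = 0.7604.
V₂ = V₁·(sin θ₂/sin θ₁) = 1.459·(0.7604/0.2198) = 5.05 km/s.

5.05 km/s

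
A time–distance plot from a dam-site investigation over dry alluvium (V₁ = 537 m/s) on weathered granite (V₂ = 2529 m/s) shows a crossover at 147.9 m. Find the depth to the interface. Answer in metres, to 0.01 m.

h = (x_cross/2)·√((V₂−V₁)/(V₂+V₁)).
(V₂−V₁)/(V₂+V₁) = (2529−537)/(2529+537) = 0.6497; √ = 0.8060.
h = (147.9/2)·0.8060 = 59.61 m.

59.61 m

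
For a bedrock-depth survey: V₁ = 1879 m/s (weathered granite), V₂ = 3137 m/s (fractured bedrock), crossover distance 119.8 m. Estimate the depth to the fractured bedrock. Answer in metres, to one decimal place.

30.0 m

h = (x_cross/2)·√((V₂−V₁)/(V₂+V₁)).
(V₂−V₁)/(V₂+V₁) = (3137−1879)/(3137+1879) = 0.2508; √ = 0.5008.
h = (119.8/2)·0.5008 = 30.00 m.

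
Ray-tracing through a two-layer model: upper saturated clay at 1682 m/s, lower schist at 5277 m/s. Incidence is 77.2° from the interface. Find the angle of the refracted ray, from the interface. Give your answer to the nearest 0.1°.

Angle from the normal: 90° − 77.2° = 12.8°.
sin θ₁/V₁ = sin θ₂/V₂ ⇒ sin θ₂ = 5277·sin 12.8°/1682 = 5277·0.2215/1682 = 0.6951.
θ₂ = arcsin 0.6951 = 44.03° from the normal.
From the interface: 90° − 44.03° = 45.97°.

46.0°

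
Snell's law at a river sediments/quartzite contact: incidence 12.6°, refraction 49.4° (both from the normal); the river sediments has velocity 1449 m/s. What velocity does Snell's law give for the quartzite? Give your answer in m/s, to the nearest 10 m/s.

Snell's law: sin 12.6°/V₁ = sin 49.4°/V₂.
V₂ = V₁·sin 49.4°/sin 12.6° = 1449 × 3.4806 = 5043.40 m/s.

5040 m/s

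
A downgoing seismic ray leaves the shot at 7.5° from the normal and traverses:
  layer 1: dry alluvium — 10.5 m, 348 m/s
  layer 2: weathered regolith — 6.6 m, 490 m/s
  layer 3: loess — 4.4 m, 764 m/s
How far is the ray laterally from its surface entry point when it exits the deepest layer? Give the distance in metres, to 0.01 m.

Ray parameter p = sin 7.5° / 348 m/s = 3.7508e-04 s/m.
Layer 1: θ = 7.50°; offset = 10.5·tan 7.50° = 1.3824 m.
Layer 2: sin θ = p·490 = 0.1838 → θ = 10.59°; offset = 6.6·tan 10.59° = 1.2340 m.
Layer 3: sin θ = p·764 = 0.2866 → θ = 16.65°; offset = 4.4·tan 16.65° = 1.3160 m.
Σ offsets = 3.9324 m.

3.93 m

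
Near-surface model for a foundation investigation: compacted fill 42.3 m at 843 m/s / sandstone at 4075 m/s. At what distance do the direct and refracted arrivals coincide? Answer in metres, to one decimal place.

104.4 m

x_cross = 2h·√((V₂+V₁)/(V₂−V₁)).
(V₂+V₁)/(V₂−V₁) = (4075+843)/(4075−843) = 1.5217; √ = 1.2336.
x_cross = 2·42.3·1.2336 = 104.36 m.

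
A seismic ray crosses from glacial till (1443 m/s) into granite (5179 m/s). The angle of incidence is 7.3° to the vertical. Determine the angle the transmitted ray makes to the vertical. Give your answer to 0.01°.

sin θ₁/V₁ = sin θ₂/V₂ ⇒ sin θ₂ = 5179·sin 7.3°/1443 = 5179·0.1271/1443 = 0.4560.
θ₂ = arcsin 0.4560 = 27.13° from the normal.

27.13°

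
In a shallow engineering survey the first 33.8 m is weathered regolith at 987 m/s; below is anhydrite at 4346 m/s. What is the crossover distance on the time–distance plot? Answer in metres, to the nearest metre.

85 m

θ_c = arcsin(987/4346) = 13.13°, so cos θ_c = 0.9739 and tᵢ = 2h cos θ_c/V₁ = 0.0667 s.
At crossover x/V₁ = x/V₂ + tᵢ ⇒ x = tᵢ/(1/V₁ − 1/V₂) = 0.06670/(1.0132e-03 − 2.3010e-04) = 85.18 m.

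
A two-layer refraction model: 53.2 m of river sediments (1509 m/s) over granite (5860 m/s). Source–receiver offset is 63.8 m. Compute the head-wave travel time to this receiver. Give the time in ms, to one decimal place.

θ_c = arcsin(V₁/V₂) = arcsin(1509/5860) = 14.92°, cos θ_c = 0.9663.
Intercept time tᵢ = 2h cos θ_c / V₁ = 2·53.2·0.9663/1509 = 0.06813 s.
t = x/V₂ + tᵢ = 63.8/5860 + 0.06813 = 0.07902 s.

79.0 ms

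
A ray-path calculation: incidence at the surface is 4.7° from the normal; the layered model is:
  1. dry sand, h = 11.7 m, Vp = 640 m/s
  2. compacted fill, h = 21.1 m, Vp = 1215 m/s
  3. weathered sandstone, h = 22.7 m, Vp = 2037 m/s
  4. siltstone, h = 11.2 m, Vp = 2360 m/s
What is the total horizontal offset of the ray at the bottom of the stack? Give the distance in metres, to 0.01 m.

13.97 m

Ray parameter p = sin 4.7° / 640 m/s = 1.2803e-04 s/m.
Layer 1: θ = 4.70°; offset = 11.7·tan 4.70° = 0.9619 m.
Layer 2: sin θ = p·1215 = 0.1556 → θ = 8.95°; offset = 21.1·tan 8.95° = 3.3227 m.
Layer 3: sin θ = p·2037 = 0.2608 → θ = 15.12°; offset = 22.7·tan 15.12° = 6.1323 m.
Layer 4: sin θ = p·2360 = 0.3021 → θ = 17.59°; offset = 11.2·tan 17.59° = 3.5500 m.
Σ offsets = 13.9668 m.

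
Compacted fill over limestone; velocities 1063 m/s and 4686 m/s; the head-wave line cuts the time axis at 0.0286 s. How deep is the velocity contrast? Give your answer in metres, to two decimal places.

θ_c = arcsin(1063/4686) = 13.11°; cos θ_c = 0.9739.
tᵢ = 2h cos θ_c/V₁ ⇒ h = tᵢ·V₁/(2 cos θ_c) = 0.0286·1063/(2·0.9739) = 15.61 m.

15.61 m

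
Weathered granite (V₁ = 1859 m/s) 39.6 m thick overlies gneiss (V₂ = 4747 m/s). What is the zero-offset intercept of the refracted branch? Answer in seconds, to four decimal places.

θ_c = arcsin(V₁/V₂) = arcsin(1859/4747) = 23.06°; cos θ_c = 0.9201.
tᵢ = 2h·cos θ_c / V₁ = 2·39.6·0.9201 / 1859 = 0.03920 s.

0.0392 s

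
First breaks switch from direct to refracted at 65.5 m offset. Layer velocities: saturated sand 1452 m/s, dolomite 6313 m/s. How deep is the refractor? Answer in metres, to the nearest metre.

h = (x_cross/2)·√((V₂−V₁)/(V₂+V₁)).
(V₂−V₁)/(V₂+V₁) = (6313−1452)/(6313+1452) = 0.6260; √ = 0.7912.
h = (65.5/2)·0.7912 = 25.91 m.

26 m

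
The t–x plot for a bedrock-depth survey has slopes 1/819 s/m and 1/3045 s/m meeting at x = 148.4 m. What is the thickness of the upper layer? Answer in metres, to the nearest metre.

x_cross = 2h·√((V₂+V₁)/(V₂−V₁)) → h = x_cross / (2·√((V₂+V₁)/(V₂−V₁))).
√((V₂+V₁)/(V₂−V₁)) = √((3045+819)/(3045−819)) = 1.3175.
h = 148.4 / (2·1.3175) = 56.32 m.

56 m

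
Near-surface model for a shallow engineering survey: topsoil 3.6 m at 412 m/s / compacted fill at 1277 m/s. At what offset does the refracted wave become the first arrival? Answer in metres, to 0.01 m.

10.06 m

θ_c = arcsin(412/1277) = 18.82°, so cos θ_c = 0.9465 and tᵢ = 2h cos θ_c/V₁ = 0.0165 s.
At crossover x/V₁ = x/V₂ + tᵢ ⇒ x = tᵢ/(1/V₁ − 1/V₂) = 0.01654/(2.4272e-03 − 7.8309e-04) = 10.06 m.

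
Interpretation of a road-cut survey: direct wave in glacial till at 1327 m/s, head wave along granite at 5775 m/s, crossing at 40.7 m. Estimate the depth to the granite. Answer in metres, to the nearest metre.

x_cross = 2h·√((V₂+V₁)/(V₂−V₁)) → h = x_cross / (2·√((V₂+V₁)/(V₂−V₁))).
√((V₂+V₁)/(V₂−V₁)) = √((5775+1327)/(5775−1327)) = 1.2636.
h = 40.7 / (2·1.2636) = 16.10 m.

16 m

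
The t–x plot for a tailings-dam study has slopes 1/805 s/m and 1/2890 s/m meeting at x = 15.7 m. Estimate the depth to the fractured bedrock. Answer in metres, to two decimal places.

5.90 m

h = (x_cross/2)·√((V₂−V₁)/(V₂+V₁)).
(V₂−V₁)/(V₂+V₁) = (2890−805)/(2890+805) = 0.5643; √ = 0.7512.
h = (15.7/2)·0.7512 = 5.90 m.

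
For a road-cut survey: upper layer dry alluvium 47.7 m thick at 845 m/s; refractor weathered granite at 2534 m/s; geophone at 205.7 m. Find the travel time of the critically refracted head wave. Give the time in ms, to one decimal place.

t = x/V₂ + 2h·√(V₂²−V₁²)/(V₁V₂).
√(V₂²−V₁²) = √(2534²−845²) = 2389.0 m/s; delay term = 2·47.7·2389.0/(845·2534) = 0.10644 s.
t = 205.7/2534 + 0.10644 = 0.18761 s.

187.6 ms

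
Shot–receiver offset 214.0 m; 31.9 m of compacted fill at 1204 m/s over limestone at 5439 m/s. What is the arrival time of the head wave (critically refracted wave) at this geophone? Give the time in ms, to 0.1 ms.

θ_c = arcsin(V₁/V₂) = arcsin(1204/5439) = 12.79°, cos θ_c = 0.9752.
Intercept time tᵢ = 2h cos θ_c / V₁ = 2·31.9·0.9752/1204 = 0.05168 s.
t = x/V₂ + tᵢ = 214.0/5439 + 0.05168 = 0.09102 s.

91.0 ms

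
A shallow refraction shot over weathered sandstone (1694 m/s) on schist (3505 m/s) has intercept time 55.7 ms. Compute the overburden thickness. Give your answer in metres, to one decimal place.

h = tᵢ·V₁·V₂ / (2·√(V₂²−V₁²)).
√(V₂²−V₁²) = √(3505² − 1694²) = 3068.5 m/s.
h = 0.0557 s × 1694 × 3505 / (2 × 3068.5) = 53.89 m.

53.9 m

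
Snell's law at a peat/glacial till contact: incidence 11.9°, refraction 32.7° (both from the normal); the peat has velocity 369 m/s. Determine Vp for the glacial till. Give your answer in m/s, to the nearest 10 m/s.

sin 11.9° = 0.2062; sin 32.7° = 0.5402.
V₂ = V₁·(sin θ₂/sin θ₁) = 369·(0.5402/0.2062) = 966.75 m/s.

970 m/s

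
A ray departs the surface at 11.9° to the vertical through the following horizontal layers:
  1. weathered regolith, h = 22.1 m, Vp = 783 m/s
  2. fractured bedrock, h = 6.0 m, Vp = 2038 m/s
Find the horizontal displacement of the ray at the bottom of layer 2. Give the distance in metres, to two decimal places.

8.47 m

p = sin θ₁/V₁ = sin 11.9°/783 = 2.6335e-04 s/m is conserved through the stack.
Layer 1: θ = 11.90°; offset = 22.1·tan 11.90° = 4.6572 m.
Layer 2: sin θ = p·2038 = 0.5367 → θ = 32.46°; offset = 6.0·tan 32.46° = 3.8165 m.
Total horizontal offset = 8.4737 m.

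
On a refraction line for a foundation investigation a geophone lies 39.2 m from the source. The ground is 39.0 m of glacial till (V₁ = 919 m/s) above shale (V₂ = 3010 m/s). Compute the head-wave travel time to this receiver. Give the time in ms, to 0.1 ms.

93.8 ms

t = x/V₂ + 2h·√(V₂²−V₁²)/(V₁V₂).
√(V₂²−V₁²) = √(3010²−919²) = 2866.3 m/s; delay term = 2·39.0·2866.3/(919·3010) = 0.08082 s.
t = 39.2/3010 + 0.08082 = 0.09385 s.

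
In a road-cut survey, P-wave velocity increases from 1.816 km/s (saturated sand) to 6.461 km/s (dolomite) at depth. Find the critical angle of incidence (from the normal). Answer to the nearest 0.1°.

16.3°

At critical incidence the refracted ray runs along the interface (θ₂ = 90°), so sin θ_c = V₁/V₂.
θ_c = arcsin(1.816/6.461) = arcsin 0.2811 = 16.32°.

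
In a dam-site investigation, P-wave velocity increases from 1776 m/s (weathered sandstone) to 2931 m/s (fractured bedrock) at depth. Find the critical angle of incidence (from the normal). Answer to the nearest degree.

Critical incidence: sin θ_c = V₁/V₂ = 1776/2931 = 0.6059.
θ_c = arcsin 0.6059 = 37.30°.

37°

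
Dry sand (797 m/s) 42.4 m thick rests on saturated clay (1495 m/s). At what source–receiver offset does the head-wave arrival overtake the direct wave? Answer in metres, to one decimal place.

153.7 m

x_cross = 2h·√((V₂+V₁)/(V₂−V₁)).
(V₂+V₁)/(V₂−V₁) = (1495+797)/(1495−797) = 3.2837; √ = 1.8121.
x_cross = 2·42.4·1.8121 = 153.67 m.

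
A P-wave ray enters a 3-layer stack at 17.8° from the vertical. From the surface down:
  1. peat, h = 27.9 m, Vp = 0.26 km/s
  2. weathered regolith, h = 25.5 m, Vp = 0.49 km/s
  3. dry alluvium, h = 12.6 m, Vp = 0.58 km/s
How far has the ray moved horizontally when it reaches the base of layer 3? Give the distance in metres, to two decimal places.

38.68 m

Ray parameter p = sin 17.8° / 0.26 km/s = 1.1758e+00 s/km.
Layer 1: θ = 17.80°; offset = 27.9·tan 17.80° = 8.9577 m.
Layer 2: sin θ = p·0.49 = 0.5761 → θ = 35.18°; offset = 25.5·tan 35.18° = 17.9736 m.
Layer 3: sin θ = p·0.58 = 0.6819 → θ = 43.00°; offset = 12.6·tan 43.00° = 11.7477 m.
Total horizontal offset = 38.6790 m.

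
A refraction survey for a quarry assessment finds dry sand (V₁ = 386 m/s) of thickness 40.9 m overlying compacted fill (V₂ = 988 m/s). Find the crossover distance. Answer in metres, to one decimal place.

x_cross = 2h·√((V₂+V₁)/(V₂−V₁)).
(V₂+V₁)/(V₂−V₁) = (988+386)/(988−386) = 2.2824; √ = 1.5108.
x_cross = 2·40.9·1.5108 = 123.58 m.

123.6 m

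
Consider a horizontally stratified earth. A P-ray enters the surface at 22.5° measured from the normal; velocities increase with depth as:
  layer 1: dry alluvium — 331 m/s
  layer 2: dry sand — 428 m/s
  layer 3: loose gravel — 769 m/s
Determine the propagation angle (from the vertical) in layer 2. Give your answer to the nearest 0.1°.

Snell's law across each interface conserves sin θ / V, so sin θ_2 = V_2·sin θ₁/V₁.
sin θ_2 = 428 × sin 22.5° / 331 = 0.4948.
θ_2 = 29.66° from the vertical.

29.7°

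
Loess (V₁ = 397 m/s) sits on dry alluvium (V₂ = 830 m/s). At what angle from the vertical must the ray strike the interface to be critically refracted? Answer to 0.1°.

Critical incidence: sin θ_c = V₁/V₂ = 397/830 = 0.4783.
θ_c = arcsin 0.4783 = 28.58°.

28.6°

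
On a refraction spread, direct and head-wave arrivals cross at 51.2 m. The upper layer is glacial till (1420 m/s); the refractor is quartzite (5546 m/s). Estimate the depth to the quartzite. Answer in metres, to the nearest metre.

20 m

h = (x_cross/2)·√((V₂−V₁)/(V₂+V₁)).
(V₂−V₁)/(V₂+V₁) = (5546−1420)/(5546+1420) = 0.5923; √ = 0.7696.
h = (51.2/2)·0.7696 = 19.70 m.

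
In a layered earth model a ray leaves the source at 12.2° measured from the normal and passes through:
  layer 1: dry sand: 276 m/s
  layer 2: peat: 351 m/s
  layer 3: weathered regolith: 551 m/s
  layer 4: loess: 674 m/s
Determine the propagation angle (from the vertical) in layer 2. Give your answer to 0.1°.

15.6°

Ray parameter p = sin 12.2° / 276 = 7.6567e-04 s/m.
sin θ_2 = p·V_2 = 7.6567e-04 × 351 = 0.2688.
θ_2 = 15.59° from the vertical.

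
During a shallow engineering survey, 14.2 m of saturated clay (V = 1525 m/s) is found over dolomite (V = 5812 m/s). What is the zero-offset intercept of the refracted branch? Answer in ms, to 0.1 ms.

18.0 ms

θ_c = arcsin(V₁/V₂) = arcsin(1525/5812) = 15.21°; cos θ_c = 0.9650.
tᵢ = 2h·cos θ_c / V₁ = 2·14.2·0.9650 / 1525 = 0.01797 s.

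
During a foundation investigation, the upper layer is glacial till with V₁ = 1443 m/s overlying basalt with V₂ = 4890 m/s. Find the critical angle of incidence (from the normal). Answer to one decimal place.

17.2°

At critical incidence the refracted ray runs along the interface (θ₂ = 90°), so sin θ_c = V₁/V₂.
θ_c = arcsin(1443/4890) = arcsin 0.2951 = 17.16°.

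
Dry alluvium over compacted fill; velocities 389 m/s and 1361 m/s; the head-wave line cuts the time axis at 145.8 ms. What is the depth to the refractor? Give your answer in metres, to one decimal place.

29.6 m

h = tᵢ·V₁·V₂ / (2·√(V₂²−V₁²)).
√(V₂²−V₁²) = √(1361² − 389²) = 1304.2 m/s.
h = 0.1458 s × 389 × 1361 / (2 × 1304.2) = 29.59 m.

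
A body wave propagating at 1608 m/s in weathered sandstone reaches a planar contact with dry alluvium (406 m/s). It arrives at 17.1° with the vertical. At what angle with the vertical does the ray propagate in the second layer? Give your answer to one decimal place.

4.3°

Snell's law: sin θ₂ = (V₂/V₁)·sin θ₁ = (406/1608)·sin 17.1° = 0.0742.
θ₂ = arcsin 0.0742 = 4.26° from the normal.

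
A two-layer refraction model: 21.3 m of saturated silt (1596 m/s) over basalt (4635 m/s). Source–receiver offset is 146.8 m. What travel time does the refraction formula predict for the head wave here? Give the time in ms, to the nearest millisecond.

t = x/V₂ + 2h·√(V₂²−V₁²)/(V₁V₂).
√(V₂²−V₁²) = √(4635²−1596²) = 4351.6 m/s; delay term = 2·21.3·4351.6/(1596·4635) = 0.02506 s.
t = 146.8/4635 + 0.02506 = 0.05673 s.

57 ms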